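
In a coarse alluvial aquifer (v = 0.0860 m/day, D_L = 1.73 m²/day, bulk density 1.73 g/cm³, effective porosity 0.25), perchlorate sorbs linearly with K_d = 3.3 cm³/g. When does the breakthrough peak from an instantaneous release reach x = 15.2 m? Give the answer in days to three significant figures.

Retardation factor R = 1 + ρ_b·K_d/n = 1 + 1.73 × 3.3/0.25 = 23.84.
Sorption retards both mechanisms: v_R = v/R = 0.003607 m/day, D_R = D/R = 0.07257 m²/day.
Peak time from v_R²t² + 2D_R t − x² = 0: t = (√(D_R² + v_R²x²) − D_R)/v_R².
√(D_R² + v_R²x²) = √(0.07257² + 0.003607² × 15.2²) = 0.09095; v_R² = 1.301e-05.
t = (0.09095 − 0.07257)/1.301e-05 = 1410 days.

1410 days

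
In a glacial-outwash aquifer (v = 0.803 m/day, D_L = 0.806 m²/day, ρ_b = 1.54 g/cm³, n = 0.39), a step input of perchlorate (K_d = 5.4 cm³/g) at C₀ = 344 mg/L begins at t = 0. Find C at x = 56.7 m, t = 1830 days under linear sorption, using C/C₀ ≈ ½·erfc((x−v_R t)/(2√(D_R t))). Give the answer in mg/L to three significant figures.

271 mg/L

Retardation factor R = 1 + ρ_b·K_d/n = 1 + 1.54 × 5.4/0.39 = 22.32.
Sorption retards both mechanisms: v_R = v/R = 0.03598 m/day, D_R = D/R = 0.03611 m²/day.
v_R·t = 0.03598 × 1830 = 65.8434 m; 2√(D_R t) = 16.26 m; argument = (56.7 − 65.8434)/16.26 = -0.5623.
C = C₀ × ½·erfc(-0.5623) = 344 × 0.7868 = 271 mg/L.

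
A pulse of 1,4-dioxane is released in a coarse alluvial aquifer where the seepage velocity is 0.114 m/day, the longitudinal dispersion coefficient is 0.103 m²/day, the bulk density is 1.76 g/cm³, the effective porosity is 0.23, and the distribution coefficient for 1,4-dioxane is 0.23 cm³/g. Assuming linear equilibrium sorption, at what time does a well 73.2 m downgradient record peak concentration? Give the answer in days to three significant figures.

Retardation factor R = 1 + ρ_b·K_d/n = 1 + 1.76 × 0.23/0.23 = 2.760.
Sorption retards both mechanisms: v_R = v/R = 0.04130 m/day, D_R = D/R = 0.03732 m²/day.
Peak time from v_R²t² + 2D_R t − x² = 0: t = (√(D_R² + v_R²x²) − D_R)/v_R².
√(D_R² + v_R²x²) = √(0.03732² + 0.04130² × 73.2²) = 3.023; v_R² = 0.001706.
t = (3.023 − 0.03732)/0.001706 = 1750 days.

1750 days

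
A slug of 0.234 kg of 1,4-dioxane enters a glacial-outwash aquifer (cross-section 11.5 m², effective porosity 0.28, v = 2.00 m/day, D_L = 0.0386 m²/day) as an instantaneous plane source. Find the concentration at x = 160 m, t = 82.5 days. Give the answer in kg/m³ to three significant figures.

For an instantaneous plane source, C(x,t) = M/(n_e·A·√(4πDt)) · exp(−(x−vt)²/(4Dt)), with n_e·A the pore (flow) area.
Plume center vt = 2.00 × 82.5 = 165 m, so the well at 160 m is 5 m upgradient of the peak.
√(4πDt) = 6.326 m, giving peak height M/(n_e·A·√(4πDt)) = 0.234/(0.28 × 11.5 × 6.326) = 0.01149 kg/m³.
(x−vt)²/(4Dt) = (-5)²/(4 × 0.0386 × 82.5) = 1.963; exp(−1.963) = 0.1404.
C = 0.01149 × 0.1404 = 0.00161 kg/m³.

0.00161 kg/m³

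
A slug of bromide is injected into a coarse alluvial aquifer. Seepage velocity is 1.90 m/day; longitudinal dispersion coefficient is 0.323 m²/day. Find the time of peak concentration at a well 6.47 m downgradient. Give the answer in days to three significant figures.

For the 1D instantaneous-source solution, setting ∂C/∂t = 0 at fixed x gives v²t² + 2Dt − x² = 0, so t = (√(D² + v²x²) − D)/v².
√(D² + v²x²) = √(0.323² + 1.90² × 6.47²) = 12.30; v² = 3.61.
t = (12.30 − 0.323)/3.61 = 3.32 days (vs. the pure-advection estimate x/v = 3.41 d).

3.32 days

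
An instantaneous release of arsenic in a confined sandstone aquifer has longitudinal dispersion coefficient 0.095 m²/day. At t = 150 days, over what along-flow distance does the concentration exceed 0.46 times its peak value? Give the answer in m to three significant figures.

13.3 m

The plume is Gaussian with σ = √(2Dt) = √(2 × 0.095 × 150) = 5.339 m.
C/C_peak = exp(−Δx²/(2σ²)) = 0.46 ⇒ Δx = σ·√(−2 ln 0.46) = 5.339 × 1.246 = 6.652 m.
Width = 2Δx = 13.3 m.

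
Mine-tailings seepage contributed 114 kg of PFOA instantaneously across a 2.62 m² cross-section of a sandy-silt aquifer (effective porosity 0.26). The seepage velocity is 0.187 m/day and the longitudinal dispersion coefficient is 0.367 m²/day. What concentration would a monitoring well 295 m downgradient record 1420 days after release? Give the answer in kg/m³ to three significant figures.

For an instantaneous plane source, C(x,t) = M/(n_e·A·√(4πDt)) · exp(−(x−vt)²/(4Dt)), with n_e·A the pore (flow) area.
Plume center vt = 0.187 × 1420 = 265.54 m, so the well at 295 m is 29.46 m downgradient of the peak.
√(4πDt) = 80.92 m, giving peak height M/(n_e·A·√(4πDt)) = 114/(0.26 × 2.62 × 80.92) = 2.068 kg/m³.
(x−vt)²/(4Dt) = (29.46)²/(4 × 0.367 × 1420) = 0.4163; exp(−0.4163) = 0.6595.
C = 2.068 × 0.6595 = 1.36 kg/m³.

1.36 kg/m³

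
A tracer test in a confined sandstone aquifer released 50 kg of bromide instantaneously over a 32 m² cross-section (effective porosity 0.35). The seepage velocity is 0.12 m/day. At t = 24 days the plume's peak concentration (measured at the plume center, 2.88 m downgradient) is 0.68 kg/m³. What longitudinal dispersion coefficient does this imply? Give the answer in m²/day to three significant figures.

At the plume center C_max = M/(n_e·A·√(4πDt)), so D = M²/(4πt·(n_e·A·C_max)²).
n_e·A·C_max = 0.35 × 32 × 0.68 = 7.616 kg/m.
D = 50²/(4π × 24 × 7.616²) = 0.143 m²/day.

0.143 m²/day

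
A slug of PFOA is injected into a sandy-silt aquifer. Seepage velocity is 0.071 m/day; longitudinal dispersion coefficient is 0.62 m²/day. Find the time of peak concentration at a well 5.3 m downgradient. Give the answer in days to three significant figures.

20.9 days

For the 1D instantaneous-source solution, setting ∂C/∂t = 0 at fixed x gives v²t² + 2Dt − x² = 0, so t = (√(D² + v²x²) − D)/v².
√(D² + v²x²) = √(0.62² + 0.071² × 5.3²) = 0.7253; v² = 0.005041.
t = (0.7253 − 0.62)/0.005041 = 20.9 days (vs. the pure-advection estimate x/v = 74.6 d).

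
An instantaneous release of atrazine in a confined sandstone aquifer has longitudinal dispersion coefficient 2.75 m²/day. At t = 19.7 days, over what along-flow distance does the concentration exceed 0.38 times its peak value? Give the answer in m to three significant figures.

The plume is Gaussian with σ = √(2Dt) = √(2 × 2.75 × 19.7) = 10.41 m.
C/C_peak = exp(−Δx²/(2σ²)) = 0.38 ⇒ Δx = σ·√(−2 ln 0.38) = 10.41 × 1.391 = 14.48 m.
Width = 2Δx = 29.0 m.

29.0 m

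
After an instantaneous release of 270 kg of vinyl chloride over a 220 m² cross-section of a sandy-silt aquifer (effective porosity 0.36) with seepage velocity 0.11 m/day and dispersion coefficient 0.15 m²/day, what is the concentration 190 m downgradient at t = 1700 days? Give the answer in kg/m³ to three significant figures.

0.0597 kg/m³

For an instantaneous plane source, C(x,t) = M/(n_e·A·√(4πDt)) · exp(−(x−vt)²/(4Dt)), with n_e·A the pore (flow) area.
Plume center vt = 0.11 × 1700 = 187 m, so the well at 190 m is 3 m downgradient of the peak.
√(4πDt) = 56.61 m, giving peak height M/(n_e·A·√(4πDt)) = 270/(0.36 × 220 × 56.61) = 0.06022 kg/m³.
(x−vt)²/(4Dt) = (3)²/(4 × 0.15 × 1700) = 0.008824; exp(−0.008824) = 0.9912.
C = 0.06022 × 0.9912 = 0.0597 kg/m³.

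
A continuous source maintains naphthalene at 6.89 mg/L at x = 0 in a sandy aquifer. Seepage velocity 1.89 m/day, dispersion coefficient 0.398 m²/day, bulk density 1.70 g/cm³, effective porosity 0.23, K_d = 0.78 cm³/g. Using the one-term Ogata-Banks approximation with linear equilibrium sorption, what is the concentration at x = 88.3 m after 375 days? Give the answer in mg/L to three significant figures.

Retardation factor R = 1 + ρ_b·K_d/n = 1 + 1.70 × 0.78/0.23 = 6.765.
Sorption retards both mechanisms: v_R = v/R = 0.2794 m/day, D_R = D/R = 0.05883 m²/day.
v_R·t = 0.2794 × 375 = 104.775 m; 2√(D_R t) = 9.394 m; argument = (88.3 − 104.775)/9.394 = -1.754.
C = C₀ × ½·erfc(-1.754) = 6.89 × 0.9934 = 6.84 mg/L.

6.84 mg/L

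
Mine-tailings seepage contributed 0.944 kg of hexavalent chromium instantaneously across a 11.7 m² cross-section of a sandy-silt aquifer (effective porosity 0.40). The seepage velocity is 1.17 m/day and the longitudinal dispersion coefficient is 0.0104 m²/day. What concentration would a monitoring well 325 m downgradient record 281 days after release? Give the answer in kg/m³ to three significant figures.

For an instantaneous plane source, C(x,t) = M/(n_e·A·√(4πDt)) · exp(−(x−vt)²/(4Dt)), with n_e·A the pore (flow) area.
Plume center vt = 1.17 × 281 = 328.77 m, so the well at 325 m is 3.77 m upgradient of the peak.
√(4πDt) = 6.060 m, giving peak height M/(n_e·A·√(4πDt)) = 0.944/(0.40 × 11.7 × 6.060) = 0.03329 kg/m³.
(x−vt)²/(4Dt) = (-3.77)²/(4 × 0.0104 × 281) = 1.216; exp(−1.216) = 0.2964.
C = 0.03329 × 0.2964 = 0.00987 kg/m³.

0.00987 kg/m³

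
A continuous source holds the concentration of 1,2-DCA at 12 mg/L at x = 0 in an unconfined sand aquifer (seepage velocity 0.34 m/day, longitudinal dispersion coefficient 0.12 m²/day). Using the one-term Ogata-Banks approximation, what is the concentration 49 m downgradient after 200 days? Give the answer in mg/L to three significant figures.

For a continuous step input, C/C₀ ≈ ½·erfc((x−vt)/(2√(Dt))).
vt = 0.34 × 200 = 68 m and 2√(Dt) = 2√(0.12 × 200) = 9.798 m.
Argument (x−vt)/(2√(Dt)) = (49 − 68)/9.798 = -1.939; ½·erfc(-1.939) = 0.9969.
C = 12 × 0.9969 = 12.0 mg/L.

12.0 mg/L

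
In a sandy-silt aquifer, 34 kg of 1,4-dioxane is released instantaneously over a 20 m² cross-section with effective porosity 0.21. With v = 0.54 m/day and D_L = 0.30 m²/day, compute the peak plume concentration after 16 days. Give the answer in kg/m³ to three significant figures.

1.04 kg/m³

The peak of an instantaneous 1D plume sits at x = vt; there the Gaussian factor is 1 and C_max = M/(n_e·A·√(4πDt)), where n_e·A is the pore area the mass is dissolved in.
√(4πDt) = √(4π × 0.30 × 16) = 7.767 m, so C_max = 34/(0.21 × 20 × 7.767) = 1.04 kg/m³.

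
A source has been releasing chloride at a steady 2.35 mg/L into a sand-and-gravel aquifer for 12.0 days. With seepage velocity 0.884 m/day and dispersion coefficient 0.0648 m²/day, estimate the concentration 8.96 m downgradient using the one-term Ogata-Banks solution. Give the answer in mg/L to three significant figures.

2.13 mg/L

For a continuous step input, C/C₀ ≈ ½·erfc((x−vt)/(2√(Dt))).
vt = 0.884 × 12.0 = 10.608 m and 2√(Dt) = 2√(0.0648 × 12.0) = 1.764 m.
Argument (x−vt)/(2√(Dt)) = (8.96 − 10.608)/1.764 = -0.9342; ½·erfc(-0.9342) = 0.9068.
C = 2.35 × 0.9068 = 2.13 mg/L.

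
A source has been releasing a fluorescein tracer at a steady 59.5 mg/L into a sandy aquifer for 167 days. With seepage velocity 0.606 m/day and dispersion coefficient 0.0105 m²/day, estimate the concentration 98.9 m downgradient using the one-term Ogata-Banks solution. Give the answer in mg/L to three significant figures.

For a continuous step input, C/C₀ ≈ ½·erfc((x−vt)/(2√(Dt))).
vt = 0.606 × 167 = 101.202 m and 2√(Dt) = 2√(0.0105 × 167) = 2.648 m.
Argument (x−vt)/(2√(Dt)) = (98.9 − 101.202)/2.648 = -0.8693; ½·erfc(-0.8693) = 0.8905.
C = 59.5 × 0.8905 = 53.0 mg/L.

53.0 mg/L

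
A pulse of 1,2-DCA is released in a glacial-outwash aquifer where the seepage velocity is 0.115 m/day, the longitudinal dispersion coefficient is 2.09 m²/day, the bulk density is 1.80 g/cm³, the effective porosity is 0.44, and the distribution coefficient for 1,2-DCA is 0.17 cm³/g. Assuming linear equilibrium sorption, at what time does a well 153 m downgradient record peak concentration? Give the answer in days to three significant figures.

Retardation factor R = 1 + ρ_b·K_d/n = 1 + 1.80 × 0.17/0.44 = 1.695.
Sorption retards both mechanisms: v_R = v/R = 0.06785 m/day, D_R = D/R = 1.233 m²/day.
Peak time from v_R²t² + 2D_R t − x² = 0: t = (√(D_R² + v_R²x²) − D_R)/v_R².
√(D_R² + v_R²x²) = √(1.233² + 0.06785² × 153²) = 10.45; v_R² = 0.004604.
t = (10.45 − 1.233)/0.004604 = 2000 days.

2000 days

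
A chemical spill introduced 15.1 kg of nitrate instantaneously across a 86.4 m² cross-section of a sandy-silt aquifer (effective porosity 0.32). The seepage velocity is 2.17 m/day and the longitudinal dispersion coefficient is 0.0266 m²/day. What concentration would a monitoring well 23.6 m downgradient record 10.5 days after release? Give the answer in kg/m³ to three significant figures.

For an instantaneous plane source, C(x,t) = M/(n_e·A·√(4πDt)) · exp(−(x−vt)²/(4Dt)), with n_e·A the pore (flow) area.
Plume center vt = 2.17 × 10.5 = 22.785 m, so the well at 23.6 m is 0.815 m downgradient of the peak.
√(4πDt) = 1.873 m, giving peak height M/(n_e·A·√(4πDt)) = 15.1/(0.32 × 86.4 × 1.873) = 0.2916 kg/m³.
(x−vt)²/(4Dt) = (0.815)²/(4 × 0.0266 × 10.5) = 0.5945; exp(−0.5945) = 0.5518.
C = 0.2916 × 0.5518 = 0.161 kg/m³.

0.161 kg/m³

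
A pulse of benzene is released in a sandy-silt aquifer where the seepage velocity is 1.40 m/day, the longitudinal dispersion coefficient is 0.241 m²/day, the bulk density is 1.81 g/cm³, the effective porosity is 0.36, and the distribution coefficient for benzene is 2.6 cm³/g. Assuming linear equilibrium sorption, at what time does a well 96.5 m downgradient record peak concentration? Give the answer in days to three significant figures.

Retardation factor R = 1 + ρ_b·K_d/n = 1 + 1.81 × 2.6/0.36 = 14.07.
Sorption retards both mechanisms: v_R = v/R = 0.09950 m/day, D_R = D/R = 0.01713 m²/day.
Peak time from v_R²t² + 2D_R t − x² = 0: t = (√(D_R² + v_R²x²) − D_R)/v_R².
√(D_R² + v_R²x²) = √(0.01713² + 0.09950² × 96.5²) = 9.602; v_R² = 0.009900.
t = (9.602 − 0.01713)/0.009900 = 968 days.

968 days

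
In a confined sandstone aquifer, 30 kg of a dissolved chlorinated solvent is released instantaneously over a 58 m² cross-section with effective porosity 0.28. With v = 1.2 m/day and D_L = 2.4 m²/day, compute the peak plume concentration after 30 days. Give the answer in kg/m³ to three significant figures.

0.0614 kg/m³

The peak of an instantaneous 1D plume sits at x = vt; there the Gaussian factor is 1 and C_max = M/(n_e·A·√(4πDt)), where n_e·A is the pore area the mass is dissolved in.
√(4πDt) = √(4π × 2.4 × 30) = 30.08 m, so C_max = 30/(0.28 × 58 × 30.08) = 0.0614 kg/m³.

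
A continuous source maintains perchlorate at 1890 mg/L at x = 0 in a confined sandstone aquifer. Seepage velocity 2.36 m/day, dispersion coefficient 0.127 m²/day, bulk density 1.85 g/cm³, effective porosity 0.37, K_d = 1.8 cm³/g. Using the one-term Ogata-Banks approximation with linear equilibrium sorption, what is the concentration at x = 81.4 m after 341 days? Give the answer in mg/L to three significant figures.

Retardation factor R = 1 + ρ_b·K_d/n = 1 + 1.85 × 1.8/0.37 = 10.00.
Sorption retards both mechanisms: v_R = v/R = 0.2360 m/day, D_R = D/R = 0.01270 m²/day.
v_R·t = 0.2360 × 341 = 80.476 m; 2√(D_R t) = 4.162 m; argument = (81.4 − 80.476)/4.162 = 0.2220.
C = C₀ × ½·erfc(0.2220) = 1890 × 0.3768 = 712 mg/L.

712 mg/L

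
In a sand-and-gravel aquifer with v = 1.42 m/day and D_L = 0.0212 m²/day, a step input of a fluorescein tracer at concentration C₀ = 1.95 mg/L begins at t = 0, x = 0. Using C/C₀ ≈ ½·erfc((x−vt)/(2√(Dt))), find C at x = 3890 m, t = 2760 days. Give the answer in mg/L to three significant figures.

1.94 mg/L

For a continuous step input, C/C₀ ≈ ½·erfc((x−vt)/(2√(Dt))).
vt = 1.42 × 2760 = 3919.2 m and 2√(Dt) = 2√(0.0212 × 2760) = 15.30 m.
Argument (x−vt)/(2√(Dt)) = (3890 − 3919.2)/15.30 = -1.908; ½·erfc(-1.908) = 0.9965.
C = 1.95 × 0.9965 = 1.94 mg/L.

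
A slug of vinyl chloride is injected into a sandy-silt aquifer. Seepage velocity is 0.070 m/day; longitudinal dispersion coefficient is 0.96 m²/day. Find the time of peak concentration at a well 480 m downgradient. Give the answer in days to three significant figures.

6660 days

For the 1D instantaneous-source solution, setting ∂C/∂t = 0 at fixed x gives v²t² + 2Dt − x² = 0, so t = (√(D² + v²x²) − D)/v².
√(D² + v²x²) = √(0.96² + 0.070² × 480²) = 33.61; v² = 0.0049.
t = (33.61 − 0.96)/0.0049 = 6660 days (vs. the pure-advection estimate x/v = 6860 d).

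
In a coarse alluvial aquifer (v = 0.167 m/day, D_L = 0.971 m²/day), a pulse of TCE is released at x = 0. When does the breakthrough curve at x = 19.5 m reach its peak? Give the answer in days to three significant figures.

87.0 days

For the 1D instantaneous-source solution, setting ∂C/∂t = 0 at fixed x gives v²t² + 2Dt − x² = 0, so t = (√(D² + v²x²) − D)/v².
√(D² + v²x²) = √(0.971² + 0.167² × 19.5²) = 3.398; v² = 0.027889.
t = (3.398 − 0.971)/0.027889 = 87.0 days (vs. the pure-advection estimate x/v = 117 d).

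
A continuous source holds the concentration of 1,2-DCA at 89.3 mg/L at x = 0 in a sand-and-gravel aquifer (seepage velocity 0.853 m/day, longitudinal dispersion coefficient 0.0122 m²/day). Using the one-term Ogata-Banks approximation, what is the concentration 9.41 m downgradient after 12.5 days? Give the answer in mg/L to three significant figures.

For a continuous step input, C/C₀ ≈ ½·erfc((x−vt)/(2√(Dt))).
vt = 0.853 × 12.5 = 10.6625 m and 2√(Dt) = 2√(0.0122 × 12.5) = 0.7810 m.
Argument (x−vt)/(2√(Dt)) = (9.41 − 10.6625)/0.7810 = -1.604; ½·erfc(-1.604) = 0.9883.
C = 89.3 × 0.9883 = 88.3 mg/L.

88.3 mg/L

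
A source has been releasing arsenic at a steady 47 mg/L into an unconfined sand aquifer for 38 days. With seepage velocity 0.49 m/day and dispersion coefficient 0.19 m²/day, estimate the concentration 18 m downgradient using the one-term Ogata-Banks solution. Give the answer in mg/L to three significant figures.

For a continuous step input, C/C₀ ≈ ½·erfc((x−vt)/(2√(Dt))).
vt = 0.49 × 38 = 18.62 m and 2√(Dt) = 2√(0.19 × 38) = 5.374 m.
Argument (x−vt)/(2√(Dt)) = (18 − 18.62)/5.374 = -0.1154; ½·erfc(-0.1154) = 0.5648.
C = 47 × 0.5648 = 26.5 mg/L.

26.5 mg/L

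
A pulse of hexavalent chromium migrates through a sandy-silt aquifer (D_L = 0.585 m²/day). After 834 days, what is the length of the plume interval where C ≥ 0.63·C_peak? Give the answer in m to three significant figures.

60.1 m

The plume is Gaussian with σ = √(2Dt) = √(2 × 0.585 × 834) = 31.24 m.
C/C_peak = exp(−Δx²/(2σ²)) = 0.63 ⇒ Δx = σ·√(−2 ln 0.63) = 31.24 × 0.9613 = 30.03 m.
Width = 2Δx = 60.1 m.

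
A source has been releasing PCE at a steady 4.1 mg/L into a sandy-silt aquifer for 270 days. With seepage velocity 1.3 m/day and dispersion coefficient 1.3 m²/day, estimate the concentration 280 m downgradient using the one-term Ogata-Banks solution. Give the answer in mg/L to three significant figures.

For a continuous step input, C/C₀ ≈ ½·erfc((x−vt)/(2√(Dt))).
vt = 1.3 × 270 = 351 m and 2√(Dt) = 2√(1.3 × 270) = 37.47 m.
Argument (x−vt)/(2√(Dt)) = (280 − 351)/37.47 = -1.895; ½·erfc(-1.895) = 0.9963.
C = 4.1 × 0.9963 = 4.08 mg/L.

4.08 mg/L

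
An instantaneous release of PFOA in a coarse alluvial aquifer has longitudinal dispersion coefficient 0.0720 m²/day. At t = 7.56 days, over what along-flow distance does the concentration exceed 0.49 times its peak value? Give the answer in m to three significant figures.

The plume is Gaussian with σ = √(2Dt) = √(2 × 0.0720 × 7.56) = 1.043 m.
C/C_peak = exp(−Δx²/(2σ²)) = 0.49 ⇒ Δx = σ·√(−2 ln 0.49) = 1.043 × 1.194 = 1.245 m.
Width = 2Δx = 2.49 m.

2.49 m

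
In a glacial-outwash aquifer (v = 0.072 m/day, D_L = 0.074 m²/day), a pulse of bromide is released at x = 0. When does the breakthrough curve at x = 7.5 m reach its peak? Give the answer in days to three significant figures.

90.9 days

For the 1D instantaneous-source solution, setting ∂C/∂t = 0 at fixed x gives v²t² + 2Dt − x² = 0, so t = (√(D² + v²x²) − D)/v².
√(D² + v²x²) = √(0.074² + 0.072² × 7.5²) = 0.5450; v² = 0.005184.
t = (0.5450 − 0.074)/0.005184 = 90.9 days (vs. the pure-advection estimate x/v = 104 d).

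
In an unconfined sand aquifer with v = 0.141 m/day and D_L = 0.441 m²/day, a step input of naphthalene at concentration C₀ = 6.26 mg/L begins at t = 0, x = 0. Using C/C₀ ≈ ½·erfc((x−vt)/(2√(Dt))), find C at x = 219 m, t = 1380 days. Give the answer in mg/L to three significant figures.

For a continuous step input, C/C₀ ≈ ½·erfc((x−vt)/(2√(Dt))).
vt = 0.141 × 1380 = 194.58 m and 2√(Dt) = 2√(0.441 × 1380) = 49.34 m.
Argument (x−vt)/(2√(Dt)) = (219 − 194.58)/49.34 = 0.4949; ½·erfc(0.4949) = 0.2420.
C = 6.26 × 0.2420 = 1.51 mg/L.

1.51 mg/L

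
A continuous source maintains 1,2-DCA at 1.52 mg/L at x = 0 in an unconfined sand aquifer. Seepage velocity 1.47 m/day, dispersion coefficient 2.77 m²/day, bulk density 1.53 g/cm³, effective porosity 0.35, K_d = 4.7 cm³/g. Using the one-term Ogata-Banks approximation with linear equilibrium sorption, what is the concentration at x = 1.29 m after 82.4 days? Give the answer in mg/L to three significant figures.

1.26 mg/L

Retardation factor R = 1 + ρ_b·K_d/n = 1 + 1.53 × 4.7/0.35 = 21.55.
Sorption retards both mechanisms: v_R = v/R = 0.06821 m/day, D_R = D/R = 0.1285 m²/day.
v_R·t = 0.06821 × 82.4 = 5.620504 m; 2√(D_R t) = 6.508 m; argument = (1.29 − 5.620504)/6.508 = -0.6654.
C = C₀ × ½·erfc(-0.6654) = 1.52 × 0.8267 = 1.26 mg/L.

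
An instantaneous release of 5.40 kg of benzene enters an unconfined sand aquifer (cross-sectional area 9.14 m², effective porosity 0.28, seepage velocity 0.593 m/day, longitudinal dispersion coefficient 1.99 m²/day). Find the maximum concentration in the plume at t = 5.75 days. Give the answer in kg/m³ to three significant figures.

The peak of an instantaneous 1D plume sits at x = vt; there the Gaussian factor is 1 and C_max = M/(n_e·A·√(4πDt)), where n_e·A is the pore area the mass is dissolved in.
√(4πDt) = √(4π × 1.99 × 5.75) = 11.99 m, so C_max = 5.40/(0.28 × 9.14 × 11.99) = 0.176 kg/m³.

0.176 kg/m³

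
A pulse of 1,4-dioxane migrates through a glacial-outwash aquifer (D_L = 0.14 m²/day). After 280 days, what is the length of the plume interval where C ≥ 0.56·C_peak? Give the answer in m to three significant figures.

The plume is Gaussian with σ = √(2Dt) = √(2 × 0.14 × 280) = 8.854 m.
C/C_peak = exp(−Δx²/(2σ²)) = 0.56 ⇒ Δx = σ·√(−2 ln 0.56) = 8.854 × 1.077 = 9.536 m.
Width = 2Δx = 19.1 m.

19.1 m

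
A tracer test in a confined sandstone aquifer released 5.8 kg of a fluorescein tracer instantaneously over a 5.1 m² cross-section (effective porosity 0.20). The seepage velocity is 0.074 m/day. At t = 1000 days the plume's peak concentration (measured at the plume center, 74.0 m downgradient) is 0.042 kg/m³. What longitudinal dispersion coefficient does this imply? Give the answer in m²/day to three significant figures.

1.46 m²/day

At the plume center C_max = M/(n_e·A·√(4πDt)), so D = M²/(4πt·(n_e·A·C_max)²).
n_e·A·C_max = 0.20 × 5.1 × 0.042 = 0.04284 kg/m.
D = 5.8²/(4π × 1000 × 0.04284²) = 1.46 m²/day.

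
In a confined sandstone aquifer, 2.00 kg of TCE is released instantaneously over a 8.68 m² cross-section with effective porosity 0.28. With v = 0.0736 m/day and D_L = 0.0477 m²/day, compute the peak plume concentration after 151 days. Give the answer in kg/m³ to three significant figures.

The peak of an instantaneous 1D plume sits at x = vt; there the Gaussian factor is 1 and C_max = M/(n_e·A·√(4πDt)), where n_e·A is the pore area the mass is dissolved in.
√(4πDt) = √(4π × 0.0477 × 151) = 9.514 m, so C_max = 2.00/(0.28 × 8.68 × 9.514) = 0.0865 kg/m³.

0.0865 kg/m³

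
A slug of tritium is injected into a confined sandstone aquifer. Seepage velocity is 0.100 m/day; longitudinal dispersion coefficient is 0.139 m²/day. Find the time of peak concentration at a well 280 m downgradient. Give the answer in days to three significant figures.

2790 days

For the 1D instantaneous-source solution, setting ∂C/∂t = 0 at fixed x gives v²t² + 2Dt − x² = 0, so t = (√(D² + v²x²) − D)/v².
√(D² + v²x²) = √(0.139² + 0.100² × 280²) = 28.00; v² = 0.01.
t = (28.00 − 0.139)/0.01 = 2790 days (vs. the pure-advection estimate x/v = 2800 d).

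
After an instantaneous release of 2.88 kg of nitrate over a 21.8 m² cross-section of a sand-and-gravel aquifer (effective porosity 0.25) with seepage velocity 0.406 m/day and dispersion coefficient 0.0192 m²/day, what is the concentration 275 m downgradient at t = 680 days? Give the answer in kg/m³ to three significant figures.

For an instantaneous plane source, C(x,t) = M/(n_e·A·√(4πDt)) · exp(−(x−vt)²/(4Dt)), with n_e·A the pore (flow) area.
Plume center vt = 0.406 × 680 = 276.08 m, so the well at 275 m is 1.08 m upgradient of the peak.
√(4πDt) = 12.81 m, giving peak height M/(n_e·A·√(4πDt)) = 2.88/(0.25 × 21.8 × 12.81) = 0.04125 kg/m³.
(x−vt)²/(4Dt) = (-1.08)²/(4 × 0.0192 × 680) = 0.02233; exp(−0.02233) = 0.9779.
C = 0.04125 × 0.9779 = 0.0403 kg/m³.

0.0403 kg/m³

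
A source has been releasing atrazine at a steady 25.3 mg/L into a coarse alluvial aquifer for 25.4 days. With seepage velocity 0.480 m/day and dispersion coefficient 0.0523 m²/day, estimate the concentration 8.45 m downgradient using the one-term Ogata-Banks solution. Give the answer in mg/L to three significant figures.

For a continuous step input, C/C₀ ≈ ½·erfc((x−vt)/(2√(Dt))).
vt = 0.480 × 25.4 = 12.192 m and 2√(Dt) = 2√(0.0523 × 25.4) = 2.305 m.
Argument (x−vt)/(2√(Dt)) = (8.45 − 12.192)/2.305 = -1.623; ½·erfc(-1.623) = 0.9891.
C = 25.3 × 0.9891 = 25.0 mg/L.

25.0 mg/L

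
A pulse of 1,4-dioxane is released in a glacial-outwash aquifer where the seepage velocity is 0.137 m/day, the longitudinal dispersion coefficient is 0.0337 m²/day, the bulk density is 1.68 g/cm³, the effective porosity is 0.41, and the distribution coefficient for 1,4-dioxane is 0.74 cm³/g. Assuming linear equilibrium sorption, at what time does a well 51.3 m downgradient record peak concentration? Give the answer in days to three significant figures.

Retardation factor R = 1 + ρ_b·K_d/n = 1 + 1.68 × 0.74/0.41 = 4.032.
Sorption retards both mechanisms: v_R = v/R = 0.03398 m/day, D_R = D/R = 0.008358 m²/day.
Peak time from v_R²t² + 2D_R t − x² = 0: t = (√(D_R² + v_R²x²) − D_R)/v_R².
√(D_R² + v_R²x²) = √(0.008358² + 0.03398² × 51.3²) = 1.743; v_R² = 0.001155.
t = (1.743 − 0.008358)/0.001155 = 1500 days.

1500 days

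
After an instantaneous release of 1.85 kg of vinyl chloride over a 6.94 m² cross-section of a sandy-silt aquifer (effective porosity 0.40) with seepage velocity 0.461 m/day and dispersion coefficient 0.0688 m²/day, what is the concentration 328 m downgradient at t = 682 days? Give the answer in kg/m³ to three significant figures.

For an instantaneous plane source, C(x,t) = M/(n_e·A·√(4πDt)) · exp(−(x−vt)²/(4Dt)), with n_e·A the pore (flow) area.
Plume center vt = 0.461 × 682 = 314.402 m, so the well at 328 m is 13.598 m downgradient of the peak.
√(4πDt) = 24.28 m, giving peak height M/(n_e·A·√(4πDt)) = 1.85/(0.40 × 6.94 × 24.28) = 0.02745 kg/m³.
(x−vt)²/(4Dt) = (13.598)²/(4 × 0.0688 × 682) = 0.9852; exp(−0.9852) = 0.3734.
C = 0.02745 × 0.3734 = 0.0102 kg/m³.

0.0102 kg/m³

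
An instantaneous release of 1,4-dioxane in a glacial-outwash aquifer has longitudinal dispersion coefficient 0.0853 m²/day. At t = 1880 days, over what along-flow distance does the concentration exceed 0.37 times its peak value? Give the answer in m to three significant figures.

50.5 m

The plume is Gaussian with σ = √(2Dt) = √(2 × 0.0853 × 1880) = 17.91 m.
C/C_peak = exp(−Δx²/(2σ²)) = 0.37 ⇒ Δx = σ·√(−2 ln 0.37) = 17.91 × 1.410 = 25.25 m.
Width = 2Δx = 50.5 m.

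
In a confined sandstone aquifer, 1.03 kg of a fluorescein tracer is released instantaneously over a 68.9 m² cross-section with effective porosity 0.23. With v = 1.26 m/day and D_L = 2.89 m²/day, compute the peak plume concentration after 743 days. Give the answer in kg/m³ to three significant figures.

0.000396 kg/m³

The peak of an instantaneous 1D plume sits at x = vt; there the Gaussian factor is 1 and C_max = M/(n_e·A·√(4πDt)), where n_e·A is the pore area the mass is dissolved in.
√(4πDt) = √(4π × 2.89 × 743) = 164.3 m, so C_max = 1.03/(0.23 × 68.9 × 164.3) = 0.000396 kg/m³.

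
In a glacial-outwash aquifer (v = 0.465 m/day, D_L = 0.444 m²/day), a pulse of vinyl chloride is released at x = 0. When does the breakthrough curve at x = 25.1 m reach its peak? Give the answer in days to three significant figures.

52.0 days

For the 1D instantaneous-source solution, setting ∂C/∂t = 0 at fixed x gives v²t² + 2Dt − x² = 0, so t = (√(D² + v²x²) − D)/v².
√(D² + v²x²) = √(0.444² + 0.465² × 25.1²) = 11.68; v² = 0.216225.
t = (11.68 − 0.444)/0.216225 = 52.0 days (vs. the pure-advection estimate x/v = 54.0 d).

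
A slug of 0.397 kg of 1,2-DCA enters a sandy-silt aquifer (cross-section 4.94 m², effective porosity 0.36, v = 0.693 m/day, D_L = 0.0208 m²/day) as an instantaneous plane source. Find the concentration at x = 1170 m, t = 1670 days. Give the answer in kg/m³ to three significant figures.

0.00335 kg/m³

For an instantaneous plane source, C(x,t) = M/(n_e·A·√(4πDt)) · exp(−(x−vt)²/(4Dt)), with n_e·A the pore (flow) area.
Plume center vt = 0.693 × 1670 = 1157.31 m, so the well at 1170 m is 12.69 m downgradient of the peak.
√(4πDt) = 20.89 m, giving peak height M/(n_e·A·√(4πDt)) = 0.397/(0.36 × 4.94 × 20.89) = 0.01069 kg/m³.
(x−vt)²/(4Dt) = (12.69)²/(4 × 0.0208 × 1670) = 1.159; exp(−1.159) = 0.3138.
C = 0.01069 × 0.3138 = 0.00335 kg/m³.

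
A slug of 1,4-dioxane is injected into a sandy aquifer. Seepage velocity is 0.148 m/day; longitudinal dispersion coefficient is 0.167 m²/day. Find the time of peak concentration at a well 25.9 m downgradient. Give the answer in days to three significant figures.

For the 1D instantaneous-source solution, setting ∂C/∂t = 0 at fixed x gives v²t² + 2Dt − x² = 0, so t = (√(D² + v²x²) − D)/v².
√(D² + v²x²) = √(0.167² + 0.148² × 25.9²) = 3.837; v² = 0.021904.
t = (3.837 − 0.167)/0.021904 = 168 days (vs. the pure-advection estimate x/v = 175 d).

168 days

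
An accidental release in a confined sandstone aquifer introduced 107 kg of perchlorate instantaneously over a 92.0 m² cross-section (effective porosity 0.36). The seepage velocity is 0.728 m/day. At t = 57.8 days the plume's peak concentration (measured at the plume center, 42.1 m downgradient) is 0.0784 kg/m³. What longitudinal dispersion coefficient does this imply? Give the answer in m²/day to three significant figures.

At the plume center C_max = M/(n_e·A·√(4πDt)), so D = M²/(4πt·(n_e·A·C_max)²).
n_e·A·C_max = 0.36 × 92.0 × 0.0784 = 2.597 kg/m.
D = 107²/(4π × 57.8 × 2.597²) = 2.34 m²/day.

2.34 m²/day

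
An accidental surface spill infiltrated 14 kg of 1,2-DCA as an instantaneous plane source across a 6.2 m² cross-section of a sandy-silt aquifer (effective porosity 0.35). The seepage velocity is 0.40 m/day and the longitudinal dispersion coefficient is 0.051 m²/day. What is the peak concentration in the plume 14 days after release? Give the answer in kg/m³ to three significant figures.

The peak of an instantaneous 1D plume sits at x = vt; there the Gaussian factor is 1 and C_max = M/(n_e·A·√(4πDt)), where n_e·A is the pore area the mass is dissolved in.
√(4πDt) = √(4π × 0.051 × 14) = 2.995 m, so C_max = 14/(0.35 × 6.2 × 2.995) = 2.15 kg/m³.

2.15 kg/m³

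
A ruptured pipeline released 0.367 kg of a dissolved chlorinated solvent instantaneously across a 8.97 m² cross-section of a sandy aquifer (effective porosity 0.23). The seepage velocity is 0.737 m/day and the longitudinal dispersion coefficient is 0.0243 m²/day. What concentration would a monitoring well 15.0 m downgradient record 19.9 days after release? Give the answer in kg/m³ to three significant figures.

0.0681 kg/m³

For an instantaneous plane source, C(x,t) = M/(n_e·A·√(4πDt)) · exp(−(x−vt)²/(4Dt)), with n_e·A the pore (flow) area.
Plume center vt = 0.737 × 19.9 = 14.6663 m, so the well at 15.0 m is 0.3337 m downgradient of the peak.
√(4πDt) = 2.465 m, giving peak height M/(n_e·A·√(4πDt)) = 0.367/(0.23 × 8.97 × 2.465) = 0.07217 kg/m³.
(x−vt)²/(4Dt) = (0.3337)²/(4 × 0.0243 × 19.9) = 0.05757; exp(−0.05757) = 0.9441.
C = 0.07217 × 0.9441 = 0.0681 kg/m³.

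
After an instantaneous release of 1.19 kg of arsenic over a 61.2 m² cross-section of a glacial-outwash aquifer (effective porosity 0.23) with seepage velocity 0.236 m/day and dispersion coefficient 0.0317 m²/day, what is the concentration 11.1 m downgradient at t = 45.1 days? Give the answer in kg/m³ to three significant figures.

For an instantaneous plane source, C(x,t) = M/(n_e·A·√(4πDt)) · exp(−(x−vt)²/(4Dt)), with n_e·A the pore (flow) area.
Plume center vt = 0.236 × 45.1 = 10.6436 m, so the well at 11.1 m is 0.4564 m downgradient of the peak.
√(4πDt) = 4.239 m, giving peak height M/(n_e·A·√(4πDt)) = 1.19/(0.23 × 61.2 × 4.239) = 0.01994 kg/m³.
(x−vt)²/(4Dt) = (0.4564)²/(4 × 0.0317 × 45.1) = 0.03642; exp(−0.03642) = 0.9642.
C = 0.01994 × 0.9642 = 0.0192 kg/m³.

0.0192 kg/m³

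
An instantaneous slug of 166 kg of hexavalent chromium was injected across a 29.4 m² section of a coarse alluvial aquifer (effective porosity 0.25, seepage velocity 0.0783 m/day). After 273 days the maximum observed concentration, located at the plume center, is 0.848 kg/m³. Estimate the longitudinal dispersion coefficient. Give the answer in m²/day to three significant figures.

0.207 m²/day

At the plume center C_max = M/(n_e·A·√(4πDt)), so D = M²/(4πt·(n_e·A·C_max)²).
n_e·A·C_max = 0.25 × 29.4 × 0.848 = 6.233 kg/m.
D = 166²/(4π × 273 × 6.233²) = 0.207 m²/day.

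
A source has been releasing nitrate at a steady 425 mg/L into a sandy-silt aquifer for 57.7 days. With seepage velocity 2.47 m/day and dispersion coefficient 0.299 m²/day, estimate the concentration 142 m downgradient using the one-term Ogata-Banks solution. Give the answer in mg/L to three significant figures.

227 mg/L

For a continuous step input, C/C₀ ≈ ½·erfc((x−vt)/(2√(Dt))).
vt = 2.47 × 57.7 = 142.519 m and 2√(Dt) = 2√(0.299 × 57.7) = 8.307 m.
Argument (x−vt)/(2√(Dt)) = (142 − 142.519)/8.307 = -0.06248; ½·erfc(-0.06248) = 0.5352.
C = 425 × 0.5352 = 227 mg/L.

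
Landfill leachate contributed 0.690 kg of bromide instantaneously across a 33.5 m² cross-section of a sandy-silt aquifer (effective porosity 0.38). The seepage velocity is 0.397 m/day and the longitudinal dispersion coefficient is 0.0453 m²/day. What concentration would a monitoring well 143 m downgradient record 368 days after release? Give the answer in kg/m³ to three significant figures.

For an instantaneous plane source, C(x,t) = M/(n_e·A·√(4πDt)) · exp(−(x−vt)²/(4Dt)), with n_e·A the pore (flow) area.
Plume center vt = 0.397 × 368 = 146.096 m, so the well at 143 m is 3.096 m upgradient of the peak.
√(4πDt) = 14.47 m, giving peak height M/(n_e·A·√(4πDt)) = 0.690/(0.38 × 33.5 × 14.47) = 0.003746 kg/m³.
(x−vt)²/(4Dt) = (-3.096)²/(4 × 0.0453 × 368) = 0.1437; exp(−0.1437) = 0.8661.
C = 0.003746 × 0.8661 = 0.00324 kg/m³.

0.00324 kg/m³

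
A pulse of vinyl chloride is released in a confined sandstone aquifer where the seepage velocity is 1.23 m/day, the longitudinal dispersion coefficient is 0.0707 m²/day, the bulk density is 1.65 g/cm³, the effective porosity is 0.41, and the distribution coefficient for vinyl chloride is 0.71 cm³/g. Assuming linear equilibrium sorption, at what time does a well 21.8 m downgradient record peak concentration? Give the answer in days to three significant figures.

68.2 days

Retardation factor R = 1 + ρ_b·K_d/n = 1 + 1.65 × 0.71/0.41 = 3.857.
Sorption retards both mechanisms: v_R = v/R = 0.3189 m/day, D_R = D/R = 0.01833 m²/day.
Peak time from v_R²t² + 2D_R t − x² = 0: t = (√(D_R² + v_R²x²) − D_R)/v_R².
√(D_R² + v_R²x²) = √(0.01833² + 0.3189² × 21.8²) = 6.952; v_R² = 0.1017.
t = (6.952 − 0.01833)/0.1017 = 68.2 days.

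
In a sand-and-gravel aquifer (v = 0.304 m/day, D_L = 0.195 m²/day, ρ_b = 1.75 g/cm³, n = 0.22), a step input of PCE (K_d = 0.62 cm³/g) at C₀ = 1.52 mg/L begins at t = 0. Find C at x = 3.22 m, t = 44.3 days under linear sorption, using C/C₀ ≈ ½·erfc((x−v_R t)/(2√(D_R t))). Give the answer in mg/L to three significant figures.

Retardation factor R = 1 + ρ_b·K_d/n = 1 + 1.75 × 0.62/0.22 = 5.932.
Sorption retards both mechanisms: v_R = v/R = 0.05125 m/day, D_R = D/R = 0.03287 m²/day.
v_R·t = 0.05125 × 44.3 = 2.270375 m; 2√(D_R t) = 2.413 m; argument = (3.22 − 2.270375)/2.413 = 0.3935.
C = C₀ × ½·erfc(0.3935) = 1.52 × 0.2889 = 0.439 mg/L.

0.439 mg/L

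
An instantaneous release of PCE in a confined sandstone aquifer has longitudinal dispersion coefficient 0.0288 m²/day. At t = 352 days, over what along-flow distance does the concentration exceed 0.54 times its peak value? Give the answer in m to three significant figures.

The plume is Gaussian with σ = √(2Dt) = √(2 × 0.0288 × 352) = 4.503 m.
C/C_peak = exp(−Δx²/(2σ²)) = 0.54 ⇒ Δx = σ·√(−2 ln 0.54) = 4.503 × 1.110 = 4.998 m.
Width = 2Δx = 10.0 m.

10.0 m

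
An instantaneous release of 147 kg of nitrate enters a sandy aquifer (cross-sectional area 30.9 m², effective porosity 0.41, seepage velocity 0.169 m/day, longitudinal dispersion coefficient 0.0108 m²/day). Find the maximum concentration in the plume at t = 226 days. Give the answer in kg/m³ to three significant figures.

2.10 kg/m³

The peak of an instantaneous 1D plume sits at x = vt; there the Gaussian factor is 1 and C_max = M/(n_e·A·√(4πDt)), where n_e·A is the pore area the mass is dissolved in.
√(4πDt) = √(4π × 0.0108 × 226) = 5.538 m, so C_max = 147/(0.41 × 30.9 × 5.538) = 2.10 kg/m³.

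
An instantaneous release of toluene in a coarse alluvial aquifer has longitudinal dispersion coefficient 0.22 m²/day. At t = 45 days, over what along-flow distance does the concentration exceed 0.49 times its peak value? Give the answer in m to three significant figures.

10.6 m

The plume is Gaussian with σ = √(2Dt) = √(2 × 0.22 × 45) = 4.450 m.
C/C_peak = exp(−Δx²/(2σ²)) = 0.49 ⇒ Δx = σ·√(−2 ln 0.49) = 4.450 × 1.194 = 5.313 m.
Width = 2Δx = 10.6 m.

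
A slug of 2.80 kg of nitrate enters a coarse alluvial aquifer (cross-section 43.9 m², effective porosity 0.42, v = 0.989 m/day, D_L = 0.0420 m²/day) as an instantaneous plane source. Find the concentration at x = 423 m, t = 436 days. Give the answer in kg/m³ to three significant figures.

For an instantaneous plane source, C(x,t) = M/(n_e·A·√(4πDt)) · exp(−(x−vt)²/(4Dt)), with n_e·A the pore (flow) area.
Plume center vt = 0.989 × 436 = 431.204 m, so the well at 423 m is 8.204 m upgradient of the peak.
√(4πDt) = 15.17 m, giving peak height M/(n_e·A·√(4πDt)) = 2.80/(0.42 × 43.9 × 15.17) = 0.01001 kg/m³.
(x−vt)²/(4Dt) = (-8.204)²/(4 × 0.0420 × 436) = 0.9189; exp(−0.9189) = 0.3990.
C = 0.01001 × 0.3990 = 0.00399 kg/m³.

0.00399 kg/m³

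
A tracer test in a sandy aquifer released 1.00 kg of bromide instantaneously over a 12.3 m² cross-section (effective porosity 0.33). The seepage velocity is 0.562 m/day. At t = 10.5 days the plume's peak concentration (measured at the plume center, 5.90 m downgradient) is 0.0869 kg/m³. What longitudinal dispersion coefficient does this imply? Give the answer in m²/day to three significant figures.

0.0609 m²/day

At the plume center C_max = M/(n_e·A·√(4πDt)), so D = M²/(4πt·(n_e·A·C_max)²).
n_e·A·C_max = 0.33 × 12.3 × 0.0869 = 0.3527 kg/m.
D = 1.00²/(4π × 10.5 × 0.3527²) = 0.0609 m²/day.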